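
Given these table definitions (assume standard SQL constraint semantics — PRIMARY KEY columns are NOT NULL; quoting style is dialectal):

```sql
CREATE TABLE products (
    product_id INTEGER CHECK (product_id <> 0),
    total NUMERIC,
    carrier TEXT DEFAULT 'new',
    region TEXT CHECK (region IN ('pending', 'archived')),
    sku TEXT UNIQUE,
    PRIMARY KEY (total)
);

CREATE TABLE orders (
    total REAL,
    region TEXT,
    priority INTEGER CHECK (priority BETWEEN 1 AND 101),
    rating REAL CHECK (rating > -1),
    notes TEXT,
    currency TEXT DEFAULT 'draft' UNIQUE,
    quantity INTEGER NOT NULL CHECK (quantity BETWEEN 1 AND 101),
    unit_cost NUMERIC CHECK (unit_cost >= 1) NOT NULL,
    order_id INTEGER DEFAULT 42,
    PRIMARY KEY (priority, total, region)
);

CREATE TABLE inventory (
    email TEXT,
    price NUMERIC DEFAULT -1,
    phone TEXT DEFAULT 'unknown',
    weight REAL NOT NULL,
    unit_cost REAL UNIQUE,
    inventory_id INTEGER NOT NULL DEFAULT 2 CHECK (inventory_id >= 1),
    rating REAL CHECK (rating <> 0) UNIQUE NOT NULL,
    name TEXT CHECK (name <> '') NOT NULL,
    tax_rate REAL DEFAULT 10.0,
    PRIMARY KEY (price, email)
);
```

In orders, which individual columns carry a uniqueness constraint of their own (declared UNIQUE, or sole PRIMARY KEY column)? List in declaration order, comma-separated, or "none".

currency

- total: part of a composite PRIMARY KEY — only the tuple is unique, not this column on its own.
- region: part of a composite PRIMARY KEY — only the tuple is unique, not this column on its own.
- priority: part of a composite PRIMARY KEY — only the tuple is unique, not this column on its own.
- rating: no UNIQUE or single-column PK constraint.
- notes: no UNIQUE or single-column PK constraint.
- currency: declared UNIQUE → unique.
- quantity: no UNIQUE or single-column PK constraint.
- unit_cost: no UNIQUE or single-column PK constraint.
- order_id: no UNIQUE or single-column PK constraint.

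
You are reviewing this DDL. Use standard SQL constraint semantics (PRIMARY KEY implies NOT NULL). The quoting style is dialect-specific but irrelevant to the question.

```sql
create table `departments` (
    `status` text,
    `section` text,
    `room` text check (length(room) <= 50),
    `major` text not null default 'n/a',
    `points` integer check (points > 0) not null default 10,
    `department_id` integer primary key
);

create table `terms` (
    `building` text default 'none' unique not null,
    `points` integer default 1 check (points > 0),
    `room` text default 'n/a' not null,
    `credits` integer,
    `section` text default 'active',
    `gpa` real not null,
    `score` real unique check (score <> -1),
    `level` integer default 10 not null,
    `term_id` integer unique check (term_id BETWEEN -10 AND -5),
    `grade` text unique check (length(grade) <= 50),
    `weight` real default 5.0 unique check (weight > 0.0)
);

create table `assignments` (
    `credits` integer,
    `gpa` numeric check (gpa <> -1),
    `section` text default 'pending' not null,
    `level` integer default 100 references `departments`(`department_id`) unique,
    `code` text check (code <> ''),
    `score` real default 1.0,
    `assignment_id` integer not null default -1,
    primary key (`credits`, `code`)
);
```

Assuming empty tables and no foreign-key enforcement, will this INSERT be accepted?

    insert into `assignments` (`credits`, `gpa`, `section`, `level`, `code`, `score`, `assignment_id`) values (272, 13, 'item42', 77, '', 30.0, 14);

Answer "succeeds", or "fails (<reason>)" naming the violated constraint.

fails (CHECK on code)

The value '' for code violates CHECK (code <> '').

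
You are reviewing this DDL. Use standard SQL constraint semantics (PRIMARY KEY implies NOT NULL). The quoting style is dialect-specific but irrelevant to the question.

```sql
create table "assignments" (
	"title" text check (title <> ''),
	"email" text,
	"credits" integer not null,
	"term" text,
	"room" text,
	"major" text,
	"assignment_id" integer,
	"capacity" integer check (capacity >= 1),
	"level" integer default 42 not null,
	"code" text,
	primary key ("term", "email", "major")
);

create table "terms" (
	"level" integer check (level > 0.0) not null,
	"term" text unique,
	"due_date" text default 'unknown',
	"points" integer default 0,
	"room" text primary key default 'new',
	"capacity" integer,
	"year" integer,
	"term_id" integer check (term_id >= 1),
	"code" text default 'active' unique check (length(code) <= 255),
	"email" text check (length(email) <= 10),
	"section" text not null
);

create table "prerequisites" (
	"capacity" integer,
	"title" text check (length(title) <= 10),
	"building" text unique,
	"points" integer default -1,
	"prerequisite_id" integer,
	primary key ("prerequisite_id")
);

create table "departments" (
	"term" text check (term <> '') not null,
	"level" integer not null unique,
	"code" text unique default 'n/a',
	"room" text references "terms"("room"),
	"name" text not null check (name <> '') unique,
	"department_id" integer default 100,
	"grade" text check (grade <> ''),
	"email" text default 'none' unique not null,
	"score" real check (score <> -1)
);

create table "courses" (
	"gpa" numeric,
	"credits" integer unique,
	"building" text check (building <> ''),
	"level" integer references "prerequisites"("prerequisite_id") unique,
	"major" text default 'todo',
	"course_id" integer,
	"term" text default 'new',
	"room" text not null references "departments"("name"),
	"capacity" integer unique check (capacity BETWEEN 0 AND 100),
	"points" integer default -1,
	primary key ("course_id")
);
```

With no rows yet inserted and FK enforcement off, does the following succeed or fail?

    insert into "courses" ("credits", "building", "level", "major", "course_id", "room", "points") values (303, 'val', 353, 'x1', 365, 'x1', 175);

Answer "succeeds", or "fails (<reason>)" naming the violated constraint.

NOT NULL columns: course_id is supplied; room is supplied.
CHECK constraints: 'val' satisfies (building <> '').
No constraint is violated.

succeeds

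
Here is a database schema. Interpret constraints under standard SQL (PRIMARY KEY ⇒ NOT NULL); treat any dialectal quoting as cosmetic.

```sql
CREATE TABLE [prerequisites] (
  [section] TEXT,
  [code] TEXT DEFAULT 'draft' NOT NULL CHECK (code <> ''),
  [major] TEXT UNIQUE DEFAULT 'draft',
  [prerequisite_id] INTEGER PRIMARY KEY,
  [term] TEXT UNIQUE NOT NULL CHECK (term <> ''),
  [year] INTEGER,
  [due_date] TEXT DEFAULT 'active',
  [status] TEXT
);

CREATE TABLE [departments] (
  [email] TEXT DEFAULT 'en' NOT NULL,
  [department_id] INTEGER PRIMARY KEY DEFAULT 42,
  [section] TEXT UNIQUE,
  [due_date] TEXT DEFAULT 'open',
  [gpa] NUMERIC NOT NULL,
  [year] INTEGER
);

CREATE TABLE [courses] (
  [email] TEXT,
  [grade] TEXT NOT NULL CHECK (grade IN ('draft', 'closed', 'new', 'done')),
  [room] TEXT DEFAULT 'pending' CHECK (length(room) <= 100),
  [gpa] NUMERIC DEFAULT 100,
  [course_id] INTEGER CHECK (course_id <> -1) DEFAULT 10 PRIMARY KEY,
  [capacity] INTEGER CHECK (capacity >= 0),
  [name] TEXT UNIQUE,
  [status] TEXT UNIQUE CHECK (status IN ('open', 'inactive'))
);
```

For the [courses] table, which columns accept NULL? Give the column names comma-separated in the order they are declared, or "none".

- email: no NOT NULL constraint applies → nullable.
- grade: declared NOT NULL → not nullable.
- room: CHECK does not forbid NULL (a CHECK constraint passes when its expression is NULL) → nullable.
- gpa: DEFAULT only fills an omitted column; an explicit NULL is still allowed → nullable.
- course_id: part of the PRIMARY KEY, which implies NOT NULL → not nullable.
- capacity: CHECK does not forbid NULL (a CHECK constraint passes when its expression is NULL) → nullable.
- name: UNIQUE does not imply NOT NULL → nullable.
- status: CHECK does not forbid NULL (a CHECK constraint passes when its expression is NULL) → nullable.

email, room, gpa, capacity, name, status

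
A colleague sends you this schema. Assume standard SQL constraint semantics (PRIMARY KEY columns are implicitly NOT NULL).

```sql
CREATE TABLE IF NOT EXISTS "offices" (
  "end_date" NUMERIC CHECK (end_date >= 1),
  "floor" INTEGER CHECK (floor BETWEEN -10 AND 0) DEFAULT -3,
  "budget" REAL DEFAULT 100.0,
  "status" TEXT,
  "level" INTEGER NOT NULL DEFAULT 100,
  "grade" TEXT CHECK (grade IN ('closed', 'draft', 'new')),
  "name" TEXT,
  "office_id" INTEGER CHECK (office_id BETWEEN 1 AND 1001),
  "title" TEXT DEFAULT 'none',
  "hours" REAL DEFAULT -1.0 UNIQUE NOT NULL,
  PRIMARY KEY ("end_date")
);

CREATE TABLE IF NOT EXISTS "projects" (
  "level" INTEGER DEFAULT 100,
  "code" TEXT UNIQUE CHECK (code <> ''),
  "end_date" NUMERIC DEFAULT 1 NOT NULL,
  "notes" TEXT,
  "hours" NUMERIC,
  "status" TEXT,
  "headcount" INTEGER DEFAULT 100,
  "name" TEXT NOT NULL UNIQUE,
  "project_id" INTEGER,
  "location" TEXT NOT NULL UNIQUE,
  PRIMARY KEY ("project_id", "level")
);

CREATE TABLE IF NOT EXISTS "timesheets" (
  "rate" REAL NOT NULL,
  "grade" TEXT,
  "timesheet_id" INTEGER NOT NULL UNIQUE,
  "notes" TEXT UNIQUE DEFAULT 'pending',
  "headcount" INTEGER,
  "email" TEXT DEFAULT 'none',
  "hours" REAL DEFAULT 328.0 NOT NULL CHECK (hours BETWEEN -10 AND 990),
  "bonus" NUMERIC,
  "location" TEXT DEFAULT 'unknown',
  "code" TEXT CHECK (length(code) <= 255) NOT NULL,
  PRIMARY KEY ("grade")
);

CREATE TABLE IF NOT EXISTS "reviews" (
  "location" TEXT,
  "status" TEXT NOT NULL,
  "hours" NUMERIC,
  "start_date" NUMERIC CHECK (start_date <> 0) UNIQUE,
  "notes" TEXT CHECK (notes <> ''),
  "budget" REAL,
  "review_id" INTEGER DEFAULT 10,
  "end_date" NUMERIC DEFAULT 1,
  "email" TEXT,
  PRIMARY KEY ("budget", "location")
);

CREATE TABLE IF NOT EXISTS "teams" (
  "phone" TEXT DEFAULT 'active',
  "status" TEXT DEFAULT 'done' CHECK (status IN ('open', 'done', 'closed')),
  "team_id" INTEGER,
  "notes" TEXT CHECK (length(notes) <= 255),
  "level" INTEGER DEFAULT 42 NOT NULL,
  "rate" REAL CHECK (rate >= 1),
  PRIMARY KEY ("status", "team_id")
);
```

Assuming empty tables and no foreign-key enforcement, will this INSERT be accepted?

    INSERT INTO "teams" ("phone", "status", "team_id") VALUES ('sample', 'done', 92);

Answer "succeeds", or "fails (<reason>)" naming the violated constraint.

NOT NULL columns: level defaults to 42; status is supplied; team_id is supplied.
CHECK constraints: 'done' satisfies (status IN ('open', 'done', 'closed')).
No constraint is violated.

succeeds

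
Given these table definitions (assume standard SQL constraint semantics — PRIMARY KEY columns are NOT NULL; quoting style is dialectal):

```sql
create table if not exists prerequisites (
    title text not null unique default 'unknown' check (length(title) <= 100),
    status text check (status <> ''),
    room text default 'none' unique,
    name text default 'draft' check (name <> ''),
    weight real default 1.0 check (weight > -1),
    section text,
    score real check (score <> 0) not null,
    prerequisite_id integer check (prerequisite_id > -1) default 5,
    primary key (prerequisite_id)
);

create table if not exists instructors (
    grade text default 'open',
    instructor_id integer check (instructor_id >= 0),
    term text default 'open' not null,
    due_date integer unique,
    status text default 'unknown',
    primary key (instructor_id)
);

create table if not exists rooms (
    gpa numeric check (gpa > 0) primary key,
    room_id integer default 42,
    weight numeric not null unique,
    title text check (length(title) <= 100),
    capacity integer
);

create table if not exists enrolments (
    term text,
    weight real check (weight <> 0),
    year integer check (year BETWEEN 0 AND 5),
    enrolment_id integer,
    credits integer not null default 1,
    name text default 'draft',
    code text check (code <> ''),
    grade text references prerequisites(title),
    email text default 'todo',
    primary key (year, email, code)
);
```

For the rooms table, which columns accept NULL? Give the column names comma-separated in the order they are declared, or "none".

- gpa: part of the PRIMARY KEY, which implies NOT NULL → not nullable.
- room_id: DEFAULT only fills an omitted column; an explicit NULL is still allowed → nullable.
- weight: declared NOT NULL → not nullable.
- title: CHECK does not forbid NULL (a CHECK constraint passes when its expression is NULL) → nullable.
- capacity: no NOT NULL constraint applies → nullable.

room_id, title, capacity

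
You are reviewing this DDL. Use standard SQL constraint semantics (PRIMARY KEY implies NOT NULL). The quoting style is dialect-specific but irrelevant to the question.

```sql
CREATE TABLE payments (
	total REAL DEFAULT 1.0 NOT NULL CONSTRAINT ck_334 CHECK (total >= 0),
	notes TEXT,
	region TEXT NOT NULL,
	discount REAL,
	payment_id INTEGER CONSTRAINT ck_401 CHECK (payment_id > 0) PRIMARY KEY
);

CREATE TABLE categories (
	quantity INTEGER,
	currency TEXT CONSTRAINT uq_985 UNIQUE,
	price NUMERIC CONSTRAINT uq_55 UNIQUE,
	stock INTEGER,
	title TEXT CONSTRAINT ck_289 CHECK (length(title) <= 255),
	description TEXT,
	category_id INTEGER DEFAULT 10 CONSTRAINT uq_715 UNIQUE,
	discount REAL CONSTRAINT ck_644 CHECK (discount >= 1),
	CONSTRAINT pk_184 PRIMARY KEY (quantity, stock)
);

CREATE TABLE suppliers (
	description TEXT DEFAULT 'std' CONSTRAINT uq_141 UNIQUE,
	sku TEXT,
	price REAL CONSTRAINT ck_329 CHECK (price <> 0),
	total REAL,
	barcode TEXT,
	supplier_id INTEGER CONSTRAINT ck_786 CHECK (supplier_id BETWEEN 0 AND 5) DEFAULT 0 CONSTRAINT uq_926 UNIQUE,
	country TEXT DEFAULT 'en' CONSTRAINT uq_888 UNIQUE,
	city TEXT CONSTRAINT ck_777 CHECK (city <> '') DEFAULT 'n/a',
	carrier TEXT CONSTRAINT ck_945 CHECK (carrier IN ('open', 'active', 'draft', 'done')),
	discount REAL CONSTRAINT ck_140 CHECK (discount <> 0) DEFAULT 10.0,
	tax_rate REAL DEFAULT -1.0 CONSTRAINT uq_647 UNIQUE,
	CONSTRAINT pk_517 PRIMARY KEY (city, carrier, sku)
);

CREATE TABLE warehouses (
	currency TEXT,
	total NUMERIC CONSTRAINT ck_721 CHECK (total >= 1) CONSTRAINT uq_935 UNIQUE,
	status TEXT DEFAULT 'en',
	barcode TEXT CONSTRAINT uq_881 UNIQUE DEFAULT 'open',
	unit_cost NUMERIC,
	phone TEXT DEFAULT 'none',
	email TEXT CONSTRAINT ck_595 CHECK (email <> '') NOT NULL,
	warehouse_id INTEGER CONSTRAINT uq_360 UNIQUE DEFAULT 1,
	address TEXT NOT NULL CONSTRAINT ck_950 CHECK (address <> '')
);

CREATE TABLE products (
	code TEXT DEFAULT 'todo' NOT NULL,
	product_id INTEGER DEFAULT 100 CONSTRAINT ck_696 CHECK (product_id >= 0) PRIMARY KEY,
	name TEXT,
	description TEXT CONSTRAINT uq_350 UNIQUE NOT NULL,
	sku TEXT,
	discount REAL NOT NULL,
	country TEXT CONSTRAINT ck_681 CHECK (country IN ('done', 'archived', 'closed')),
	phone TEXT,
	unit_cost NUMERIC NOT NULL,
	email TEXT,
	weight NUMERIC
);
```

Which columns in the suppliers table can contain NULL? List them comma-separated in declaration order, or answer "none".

description, price, total, barcode, supplier_id, country, discount, tax_rate

- description: UNIQUE does not imply NOT NULL → nullable.
- sku: part of the PRIMARY KEY, which implies NOT NULL → not nullable.
- price: CHECK does not forbid NULL (a CHECK constraint passes when its expression is NULL) → nullable.
- total: no NOT NULL constraint applies → nullable.
- barcode: no NOT NULL constraint applies → nullable.
- supplier_id: CHECK does not forbid NULL (a CHECK constraint passes when its expression is NULL) → nullable.
- country: UNIQUE does not imply NOT NULL → nullable.
- city: part of the PRIMARY KEY, which implies NOT NULL → not nullable.
- carrier: part of the PRIMARY KEY, which implies NOT NULL → not nullable.
- discount: CHECK does not forbid NULL (a CHECK constraint passes when its expression is NULL) → nullable.
- tax_rate: UNIQUE does not imply NOT NULL → nullable.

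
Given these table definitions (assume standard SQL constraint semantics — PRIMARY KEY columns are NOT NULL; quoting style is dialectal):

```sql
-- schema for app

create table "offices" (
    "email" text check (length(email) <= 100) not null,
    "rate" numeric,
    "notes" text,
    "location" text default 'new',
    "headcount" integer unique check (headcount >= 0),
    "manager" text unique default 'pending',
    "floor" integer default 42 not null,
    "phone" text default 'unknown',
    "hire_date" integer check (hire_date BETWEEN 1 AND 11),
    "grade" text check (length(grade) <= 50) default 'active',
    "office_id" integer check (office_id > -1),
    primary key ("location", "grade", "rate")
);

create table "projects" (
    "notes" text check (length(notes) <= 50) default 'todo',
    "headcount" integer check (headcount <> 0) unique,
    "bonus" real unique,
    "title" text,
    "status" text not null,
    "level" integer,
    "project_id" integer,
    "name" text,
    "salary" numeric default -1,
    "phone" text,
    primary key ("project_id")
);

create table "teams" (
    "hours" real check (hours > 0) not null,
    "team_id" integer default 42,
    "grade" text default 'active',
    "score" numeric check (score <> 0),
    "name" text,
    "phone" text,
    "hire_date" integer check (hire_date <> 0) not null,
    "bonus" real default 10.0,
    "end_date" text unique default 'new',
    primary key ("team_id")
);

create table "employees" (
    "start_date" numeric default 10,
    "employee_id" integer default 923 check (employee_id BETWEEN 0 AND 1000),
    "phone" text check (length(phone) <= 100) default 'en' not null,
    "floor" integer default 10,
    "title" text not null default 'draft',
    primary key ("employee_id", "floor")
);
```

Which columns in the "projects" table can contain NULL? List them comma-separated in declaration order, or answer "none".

- notes: CHECK does not forbid NULL (a CHECK constraint passes when its expression is NULL) → nullable.
- headcount: CHECK does not forbid NULL (a CHECK constraint passes when its expression is NULL) → nullable.
- bonus: UNIQUE does not imply NOT NULL → nullable.
- title: no NOT NULL constraint applies → nullable.
- status: declared NOT NULL → not nullable.
- level: no NOT NULL constraint applies → nullable.
- project_id: part of the PRIMARY KEY, which implies NOT NULL → not nullable.
- name: no NOT NULL constraint applies → nullable.
- salary: DEFAULT only fills an omitted column; an explicit NULL is still allowed → nullable.
- phone: no NOT NULL constraint applies → nullable.

notes, headcount, bonus, title, level, name, salary, phone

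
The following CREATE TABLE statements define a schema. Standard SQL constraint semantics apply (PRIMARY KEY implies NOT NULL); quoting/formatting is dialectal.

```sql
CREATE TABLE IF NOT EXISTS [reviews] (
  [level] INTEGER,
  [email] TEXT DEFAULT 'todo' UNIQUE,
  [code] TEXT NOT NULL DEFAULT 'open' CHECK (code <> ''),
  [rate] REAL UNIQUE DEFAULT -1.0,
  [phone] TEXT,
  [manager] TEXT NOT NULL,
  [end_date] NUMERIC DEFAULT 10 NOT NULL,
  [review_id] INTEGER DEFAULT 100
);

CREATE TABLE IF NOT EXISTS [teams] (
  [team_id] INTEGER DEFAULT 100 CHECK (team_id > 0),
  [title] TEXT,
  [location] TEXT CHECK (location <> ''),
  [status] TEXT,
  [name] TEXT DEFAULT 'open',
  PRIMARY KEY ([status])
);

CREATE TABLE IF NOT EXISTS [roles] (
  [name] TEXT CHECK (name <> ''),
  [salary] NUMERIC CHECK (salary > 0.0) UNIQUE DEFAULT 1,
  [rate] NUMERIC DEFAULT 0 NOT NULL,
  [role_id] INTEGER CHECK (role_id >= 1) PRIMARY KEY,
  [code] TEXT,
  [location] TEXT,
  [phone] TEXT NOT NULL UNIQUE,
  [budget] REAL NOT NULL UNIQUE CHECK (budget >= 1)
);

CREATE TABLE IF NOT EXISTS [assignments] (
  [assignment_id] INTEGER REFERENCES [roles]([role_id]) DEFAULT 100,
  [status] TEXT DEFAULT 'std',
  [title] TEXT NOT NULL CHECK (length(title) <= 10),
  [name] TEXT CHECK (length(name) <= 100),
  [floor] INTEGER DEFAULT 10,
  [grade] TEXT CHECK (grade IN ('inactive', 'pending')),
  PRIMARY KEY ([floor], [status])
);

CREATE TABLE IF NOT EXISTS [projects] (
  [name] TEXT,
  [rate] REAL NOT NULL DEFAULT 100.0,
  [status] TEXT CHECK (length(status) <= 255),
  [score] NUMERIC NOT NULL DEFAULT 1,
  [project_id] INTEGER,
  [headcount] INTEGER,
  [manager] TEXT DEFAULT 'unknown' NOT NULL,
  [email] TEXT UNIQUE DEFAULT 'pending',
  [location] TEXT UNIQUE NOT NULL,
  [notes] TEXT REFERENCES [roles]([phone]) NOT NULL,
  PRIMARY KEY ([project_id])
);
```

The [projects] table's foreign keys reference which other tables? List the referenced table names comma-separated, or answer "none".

- notes REFERENCES roles(phone).

roles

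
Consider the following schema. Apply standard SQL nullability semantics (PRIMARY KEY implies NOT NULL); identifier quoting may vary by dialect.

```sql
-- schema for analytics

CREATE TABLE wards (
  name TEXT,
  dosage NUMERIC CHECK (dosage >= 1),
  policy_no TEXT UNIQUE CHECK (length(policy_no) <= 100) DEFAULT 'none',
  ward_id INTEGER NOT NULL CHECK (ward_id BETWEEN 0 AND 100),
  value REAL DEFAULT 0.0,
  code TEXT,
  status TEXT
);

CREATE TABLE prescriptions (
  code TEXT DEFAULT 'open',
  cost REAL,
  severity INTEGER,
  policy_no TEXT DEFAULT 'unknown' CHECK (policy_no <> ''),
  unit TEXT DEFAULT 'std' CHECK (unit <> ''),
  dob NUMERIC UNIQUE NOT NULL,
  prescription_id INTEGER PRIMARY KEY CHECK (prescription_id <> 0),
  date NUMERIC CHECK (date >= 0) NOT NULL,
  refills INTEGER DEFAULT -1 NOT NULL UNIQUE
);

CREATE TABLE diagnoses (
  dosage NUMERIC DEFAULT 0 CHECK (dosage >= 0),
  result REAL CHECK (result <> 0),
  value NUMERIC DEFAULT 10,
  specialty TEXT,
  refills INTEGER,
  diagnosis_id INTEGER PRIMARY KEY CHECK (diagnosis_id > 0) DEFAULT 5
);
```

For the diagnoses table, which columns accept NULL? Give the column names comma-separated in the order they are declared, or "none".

dosage, result, value, specialty, refills

- dosage: CHECK does not forbid NULL (a CHECK constraint passes when its expression is NULL) → nullable.
- result: CHECK does not forbid NULL (a CHECK constraint passes when its expression is NULL) → nullable.
- value: DEFAULT only fills an omitted column; an explicit NULL is still allowed → nullable.
- specialty: no NOT NULL constraint applies → nullable.
- refills: no NOT NULL constraint applies → nullable.
- diagnosis_id: part of the PRIMARY KEY, which implies NOT NULL → not nullable.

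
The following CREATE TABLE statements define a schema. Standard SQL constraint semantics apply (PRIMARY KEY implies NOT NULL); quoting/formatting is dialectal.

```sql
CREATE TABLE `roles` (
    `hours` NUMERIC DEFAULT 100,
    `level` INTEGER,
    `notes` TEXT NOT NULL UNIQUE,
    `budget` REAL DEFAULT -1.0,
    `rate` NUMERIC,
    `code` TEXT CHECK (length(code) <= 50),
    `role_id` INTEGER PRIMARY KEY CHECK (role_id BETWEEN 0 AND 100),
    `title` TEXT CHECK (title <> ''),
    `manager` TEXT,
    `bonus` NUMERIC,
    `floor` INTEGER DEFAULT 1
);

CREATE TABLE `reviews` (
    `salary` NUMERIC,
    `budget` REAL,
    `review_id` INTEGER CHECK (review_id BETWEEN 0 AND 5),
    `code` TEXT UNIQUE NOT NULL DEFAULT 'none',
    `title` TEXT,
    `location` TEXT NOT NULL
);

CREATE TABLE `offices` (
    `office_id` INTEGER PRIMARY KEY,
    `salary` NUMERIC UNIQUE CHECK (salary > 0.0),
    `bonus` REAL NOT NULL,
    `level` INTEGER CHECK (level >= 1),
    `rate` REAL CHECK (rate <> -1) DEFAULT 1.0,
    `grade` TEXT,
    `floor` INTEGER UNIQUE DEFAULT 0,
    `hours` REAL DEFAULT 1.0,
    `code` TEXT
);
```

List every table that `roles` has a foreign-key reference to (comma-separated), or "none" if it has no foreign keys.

No column in roles has a REFERENCES clause.

none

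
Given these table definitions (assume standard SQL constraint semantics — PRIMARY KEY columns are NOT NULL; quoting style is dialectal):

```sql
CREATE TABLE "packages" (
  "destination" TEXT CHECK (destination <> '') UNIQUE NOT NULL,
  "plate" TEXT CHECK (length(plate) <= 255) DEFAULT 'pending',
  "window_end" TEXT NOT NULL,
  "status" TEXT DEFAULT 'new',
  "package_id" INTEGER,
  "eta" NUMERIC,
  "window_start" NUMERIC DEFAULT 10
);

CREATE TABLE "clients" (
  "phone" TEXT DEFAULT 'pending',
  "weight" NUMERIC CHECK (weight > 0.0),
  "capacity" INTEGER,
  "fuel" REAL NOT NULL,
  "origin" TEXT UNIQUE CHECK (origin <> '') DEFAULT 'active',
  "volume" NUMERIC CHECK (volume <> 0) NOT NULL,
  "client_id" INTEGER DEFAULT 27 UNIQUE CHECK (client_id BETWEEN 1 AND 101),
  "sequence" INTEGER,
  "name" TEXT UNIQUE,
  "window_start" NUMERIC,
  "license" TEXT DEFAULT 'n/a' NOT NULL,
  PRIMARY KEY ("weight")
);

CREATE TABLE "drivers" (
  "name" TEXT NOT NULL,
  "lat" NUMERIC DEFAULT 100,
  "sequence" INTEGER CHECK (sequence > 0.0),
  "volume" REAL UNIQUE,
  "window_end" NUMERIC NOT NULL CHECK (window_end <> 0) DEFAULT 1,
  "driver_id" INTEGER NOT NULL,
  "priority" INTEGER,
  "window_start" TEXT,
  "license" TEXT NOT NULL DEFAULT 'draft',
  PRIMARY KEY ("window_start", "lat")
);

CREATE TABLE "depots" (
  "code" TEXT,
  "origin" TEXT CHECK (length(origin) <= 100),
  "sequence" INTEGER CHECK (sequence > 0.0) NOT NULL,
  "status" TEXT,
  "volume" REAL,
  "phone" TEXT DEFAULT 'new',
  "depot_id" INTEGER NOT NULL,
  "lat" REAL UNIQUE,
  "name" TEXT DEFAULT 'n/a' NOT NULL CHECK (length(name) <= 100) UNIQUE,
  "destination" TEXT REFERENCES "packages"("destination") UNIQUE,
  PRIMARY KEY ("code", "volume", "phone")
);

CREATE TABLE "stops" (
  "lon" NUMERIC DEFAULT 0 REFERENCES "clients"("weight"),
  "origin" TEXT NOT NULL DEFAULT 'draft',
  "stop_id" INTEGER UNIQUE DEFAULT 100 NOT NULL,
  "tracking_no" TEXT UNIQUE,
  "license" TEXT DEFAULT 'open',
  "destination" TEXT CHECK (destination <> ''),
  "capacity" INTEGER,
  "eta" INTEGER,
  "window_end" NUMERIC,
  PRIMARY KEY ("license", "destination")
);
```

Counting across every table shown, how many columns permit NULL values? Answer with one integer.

packages: 5 nullable (plate, status, package_id, eta, window_start — PK none and explicit NOT NULL columns excluded).
clients: 7 nullable (phone, capacity, origin, client_id, sequence, name, window_start — PK (weight) and explicit NOT NULL columns excluded).
drivers: 3 nullable (sequence, volume, priority — PK (window_start, lat) and explicit NOT NULL columns excluded).
depots: 4 nullable (origin, status, lat, destination — PK (code, volume, phone) and explicit NOT NULL columns excluded).
stops: 5 nullable (lon, tracking_no, capacity, eta, window_end — PK (license, destination) and explicit NOT NULL columns excluded).
Total: 5 + 7 + 3 + 4 + 5 = 24.

24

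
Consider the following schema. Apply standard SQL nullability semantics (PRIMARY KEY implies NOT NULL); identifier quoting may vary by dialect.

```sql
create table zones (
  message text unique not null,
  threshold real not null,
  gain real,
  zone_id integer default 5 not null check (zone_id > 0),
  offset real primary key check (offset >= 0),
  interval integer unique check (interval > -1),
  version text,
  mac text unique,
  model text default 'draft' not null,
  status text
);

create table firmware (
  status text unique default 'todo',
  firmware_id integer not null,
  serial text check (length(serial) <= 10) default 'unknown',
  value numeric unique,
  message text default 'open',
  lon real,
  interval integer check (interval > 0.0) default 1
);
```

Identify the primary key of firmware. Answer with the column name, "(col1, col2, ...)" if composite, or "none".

No column is declared PRIMARY KEY inline, and there is no table-level PRIMARY KEY clause in firmware.

none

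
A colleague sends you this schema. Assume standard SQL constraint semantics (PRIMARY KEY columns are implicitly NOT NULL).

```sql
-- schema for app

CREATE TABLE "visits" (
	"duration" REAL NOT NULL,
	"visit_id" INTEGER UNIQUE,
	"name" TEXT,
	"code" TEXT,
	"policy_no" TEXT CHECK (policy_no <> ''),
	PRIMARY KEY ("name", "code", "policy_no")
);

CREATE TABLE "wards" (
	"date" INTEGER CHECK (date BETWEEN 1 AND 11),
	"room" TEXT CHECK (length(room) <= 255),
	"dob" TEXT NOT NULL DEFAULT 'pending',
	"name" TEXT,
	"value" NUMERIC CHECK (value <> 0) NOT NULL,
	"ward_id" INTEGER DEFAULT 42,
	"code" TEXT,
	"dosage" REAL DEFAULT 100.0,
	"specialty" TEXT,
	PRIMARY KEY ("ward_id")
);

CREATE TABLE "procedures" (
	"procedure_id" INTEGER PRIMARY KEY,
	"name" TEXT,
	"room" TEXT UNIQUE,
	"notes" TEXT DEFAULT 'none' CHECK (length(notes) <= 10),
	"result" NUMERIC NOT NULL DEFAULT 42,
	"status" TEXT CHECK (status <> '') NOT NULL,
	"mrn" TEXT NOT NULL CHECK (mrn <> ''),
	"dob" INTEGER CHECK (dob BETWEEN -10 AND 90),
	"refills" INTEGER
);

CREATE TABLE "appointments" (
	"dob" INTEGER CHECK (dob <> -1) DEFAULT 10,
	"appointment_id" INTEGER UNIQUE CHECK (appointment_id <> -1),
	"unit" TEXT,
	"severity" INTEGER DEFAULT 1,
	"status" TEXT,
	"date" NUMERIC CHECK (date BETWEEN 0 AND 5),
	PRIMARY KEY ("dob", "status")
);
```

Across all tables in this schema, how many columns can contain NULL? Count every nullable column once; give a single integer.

16

visits: 1 nullable (visit_id — PK (name, code, policy_no) and explicit NOT NULL columns excluded).
wards: 6 nullable (date, room, name, code, dosage, specialty — PK (ward_id) and explicit NOT NULL columns excluded).
procedures: 5 nullable (name, room, notes, dob, refills — PK (procedure_id) and explicit NOT NULL columns excluded).
appointments: 4 nullable (appointment_id, unit, severity, date — PK (dob, status) and explicit NOT NULL columns excluded).
Total: 1 + 6 + 5 + 4 = 16.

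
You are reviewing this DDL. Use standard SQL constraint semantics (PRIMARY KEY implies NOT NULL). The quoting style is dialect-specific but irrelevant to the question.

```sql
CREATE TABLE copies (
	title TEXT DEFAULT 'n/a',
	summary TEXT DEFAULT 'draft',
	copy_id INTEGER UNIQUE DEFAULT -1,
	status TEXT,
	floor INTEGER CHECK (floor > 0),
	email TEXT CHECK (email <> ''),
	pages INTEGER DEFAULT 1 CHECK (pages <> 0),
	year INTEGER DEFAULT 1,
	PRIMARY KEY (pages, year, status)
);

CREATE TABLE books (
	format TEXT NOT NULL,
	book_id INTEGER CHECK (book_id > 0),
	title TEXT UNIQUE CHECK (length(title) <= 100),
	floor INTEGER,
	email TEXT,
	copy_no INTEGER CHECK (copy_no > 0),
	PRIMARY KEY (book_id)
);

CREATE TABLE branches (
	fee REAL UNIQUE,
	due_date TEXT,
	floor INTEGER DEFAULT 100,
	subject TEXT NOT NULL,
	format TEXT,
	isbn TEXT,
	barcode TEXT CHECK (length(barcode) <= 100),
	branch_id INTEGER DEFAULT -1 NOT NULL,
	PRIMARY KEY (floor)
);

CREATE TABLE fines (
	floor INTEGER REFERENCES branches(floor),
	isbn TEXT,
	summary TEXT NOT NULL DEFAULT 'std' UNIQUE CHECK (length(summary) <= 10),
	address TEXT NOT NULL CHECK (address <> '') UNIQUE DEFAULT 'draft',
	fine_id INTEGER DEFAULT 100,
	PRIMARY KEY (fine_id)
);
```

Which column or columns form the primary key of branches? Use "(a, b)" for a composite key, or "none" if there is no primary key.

floor is declared PRIMARY KEY as a table-level PRIMARY KEY clause.

floor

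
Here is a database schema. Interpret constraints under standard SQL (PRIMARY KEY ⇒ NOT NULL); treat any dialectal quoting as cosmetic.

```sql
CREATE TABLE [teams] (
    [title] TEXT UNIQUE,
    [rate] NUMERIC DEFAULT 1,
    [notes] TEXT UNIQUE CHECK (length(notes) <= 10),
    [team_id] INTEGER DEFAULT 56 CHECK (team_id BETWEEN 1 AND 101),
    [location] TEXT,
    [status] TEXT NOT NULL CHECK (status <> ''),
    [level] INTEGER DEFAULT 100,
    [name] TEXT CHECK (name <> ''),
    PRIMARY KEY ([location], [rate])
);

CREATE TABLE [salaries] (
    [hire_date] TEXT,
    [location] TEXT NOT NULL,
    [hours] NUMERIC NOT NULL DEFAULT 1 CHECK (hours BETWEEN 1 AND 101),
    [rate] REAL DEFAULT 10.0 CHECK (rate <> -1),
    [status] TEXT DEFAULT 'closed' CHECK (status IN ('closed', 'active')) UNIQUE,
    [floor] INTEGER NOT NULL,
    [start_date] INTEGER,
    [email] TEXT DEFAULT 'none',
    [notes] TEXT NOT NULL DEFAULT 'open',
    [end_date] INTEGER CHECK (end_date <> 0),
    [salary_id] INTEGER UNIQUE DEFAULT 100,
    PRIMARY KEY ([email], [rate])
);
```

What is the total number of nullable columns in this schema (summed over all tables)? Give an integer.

teams: 5 nullable (title, notes, team_id, level, name — PK (location, rate) and explicit NOT NULL columns excluded).
salaries: 5 nullable (hire_date, status, start_date, end_date, salary_id — PK (email, rate) and explicit NOT NULL columns excluded).
Total: 5 + 5 = 10.

10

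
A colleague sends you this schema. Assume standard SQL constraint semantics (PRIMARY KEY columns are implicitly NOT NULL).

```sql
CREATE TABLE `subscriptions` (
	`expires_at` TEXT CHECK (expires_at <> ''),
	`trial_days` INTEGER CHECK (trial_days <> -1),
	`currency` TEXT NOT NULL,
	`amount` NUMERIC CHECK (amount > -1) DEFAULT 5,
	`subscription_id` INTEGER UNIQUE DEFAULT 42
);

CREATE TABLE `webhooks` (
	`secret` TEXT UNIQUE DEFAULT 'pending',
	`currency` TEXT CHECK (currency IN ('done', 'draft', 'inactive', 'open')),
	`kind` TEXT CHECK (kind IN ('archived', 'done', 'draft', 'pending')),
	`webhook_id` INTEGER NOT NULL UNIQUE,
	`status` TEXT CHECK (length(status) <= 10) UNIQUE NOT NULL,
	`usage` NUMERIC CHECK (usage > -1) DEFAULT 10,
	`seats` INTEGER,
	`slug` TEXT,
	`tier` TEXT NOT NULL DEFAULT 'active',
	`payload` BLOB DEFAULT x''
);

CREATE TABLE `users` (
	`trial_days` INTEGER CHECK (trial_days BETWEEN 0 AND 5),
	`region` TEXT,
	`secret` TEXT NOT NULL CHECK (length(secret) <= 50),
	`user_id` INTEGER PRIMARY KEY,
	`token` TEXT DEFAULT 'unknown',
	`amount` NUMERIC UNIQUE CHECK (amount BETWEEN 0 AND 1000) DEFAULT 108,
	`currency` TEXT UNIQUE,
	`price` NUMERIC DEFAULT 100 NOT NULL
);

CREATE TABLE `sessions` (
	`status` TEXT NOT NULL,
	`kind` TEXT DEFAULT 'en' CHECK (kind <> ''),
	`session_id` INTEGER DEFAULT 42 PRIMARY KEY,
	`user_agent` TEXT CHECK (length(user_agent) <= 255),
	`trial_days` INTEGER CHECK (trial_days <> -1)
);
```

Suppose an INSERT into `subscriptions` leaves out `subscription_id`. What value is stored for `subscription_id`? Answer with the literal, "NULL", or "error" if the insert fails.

42

subscription_id has an explicit DEFAULT 42.
When the column is omitted from an INSERT, that default is used.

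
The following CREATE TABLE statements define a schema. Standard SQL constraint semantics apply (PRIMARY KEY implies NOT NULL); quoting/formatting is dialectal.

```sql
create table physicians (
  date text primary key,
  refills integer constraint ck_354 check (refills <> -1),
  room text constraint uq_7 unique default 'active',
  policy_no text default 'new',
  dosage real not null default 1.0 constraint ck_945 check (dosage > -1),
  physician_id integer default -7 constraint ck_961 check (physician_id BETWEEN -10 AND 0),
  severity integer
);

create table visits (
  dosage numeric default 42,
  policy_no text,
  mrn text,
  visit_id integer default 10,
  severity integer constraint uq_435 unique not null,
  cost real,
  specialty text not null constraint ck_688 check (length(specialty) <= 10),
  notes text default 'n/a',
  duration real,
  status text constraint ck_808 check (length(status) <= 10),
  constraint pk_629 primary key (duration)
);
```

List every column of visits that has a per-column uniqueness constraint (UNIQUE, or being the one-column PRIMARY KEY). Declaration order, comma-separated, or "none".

severity, duration

- dosage: no UNIQUE or single-column PK constraint.
- policy_no: no UNIQUE or single-column PK constraint.
- mrn: no UNIQUE or single-column PK constraint.
- visit_id: no UNIQUE or single-column PK constraint.
- severity: declared UNIQUE → unique.
- cost: no UNIQUE or single-column PK constraint.
- specialty: no UNIQUE or single-column PK constraint.
- notes: no UNIQUE or single-column PK constraint.
- duration: single-column PRIMARY KEY → unique.
- status: no UNIQUE or single-column PK constraint.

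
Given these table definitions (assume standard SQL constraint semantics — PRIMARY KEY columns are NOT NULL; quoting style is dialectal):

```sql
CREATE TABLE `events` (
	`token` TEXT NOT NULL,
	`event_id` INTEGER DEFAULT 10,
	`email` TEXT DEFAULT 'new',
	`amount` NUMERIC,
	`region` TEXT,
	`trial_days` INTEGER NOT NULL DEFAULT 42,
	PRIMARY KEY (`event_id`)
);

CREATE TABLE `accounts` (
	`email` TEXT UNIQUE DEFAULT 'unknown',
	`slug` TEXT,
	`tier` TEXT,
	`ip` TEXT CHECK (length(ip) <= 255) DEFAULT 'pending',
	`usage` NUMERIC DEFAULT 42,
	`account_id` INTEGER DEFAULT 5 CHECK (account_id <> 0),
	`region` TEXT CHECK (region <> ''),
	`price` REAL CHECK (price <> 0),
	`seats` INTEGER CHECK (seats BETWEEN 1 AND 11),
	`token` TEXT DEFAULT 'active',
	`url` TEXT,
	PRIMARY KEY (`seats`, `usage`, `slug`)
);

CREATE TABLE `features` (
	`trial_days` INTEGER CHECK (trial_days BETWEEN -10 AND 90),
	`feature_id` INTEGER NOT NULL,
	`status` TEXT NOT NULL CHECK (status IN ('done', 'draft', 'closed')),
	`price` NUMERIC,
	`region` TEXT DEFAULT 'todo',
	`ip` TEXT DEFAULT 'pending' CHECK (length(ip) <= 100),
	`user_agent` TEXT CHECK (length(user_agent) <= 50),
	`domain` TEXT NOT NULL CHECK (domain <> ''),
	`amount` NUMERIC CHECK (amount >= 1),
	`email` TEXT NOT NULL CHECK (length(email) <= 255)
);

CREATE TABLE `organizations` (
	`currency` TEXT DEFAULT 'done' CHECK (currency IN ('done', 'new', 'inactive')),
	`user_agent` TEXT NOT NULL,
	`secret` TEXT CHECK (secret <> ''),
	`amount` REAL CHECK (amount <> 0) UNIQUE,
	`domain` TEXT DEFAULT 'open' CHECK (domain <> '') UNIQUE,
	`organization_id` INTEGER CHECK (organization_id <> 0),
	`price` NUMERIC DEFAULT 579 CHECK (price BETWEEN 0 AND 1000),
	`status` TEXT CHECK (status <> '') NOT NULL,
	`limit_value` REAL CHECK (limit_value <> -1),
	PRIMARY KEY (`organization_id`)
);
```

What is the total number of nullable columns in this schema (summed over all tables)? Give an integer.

23

events: 3 nullable (email, amount, region — PK (event_id) and explicit NOT NULL columns excluded).
accounts: 8 nullable (email, tier, ip, account_id, region, price, token, url — PK (seats, usage, slug) and explicit NOT NULL columns excluded).
features: 6 nullable (trial_days, price, region, ip, user_agent, amount — PK none and explicit NOT NULL columns excluded).
organizations: 6 nullable (currency, secret, amount, domain, price, limit_value — PK (organization_id) and explicit NOT NULL columns excluded).
Total: 3 + 8 + 6 + 6 = 23.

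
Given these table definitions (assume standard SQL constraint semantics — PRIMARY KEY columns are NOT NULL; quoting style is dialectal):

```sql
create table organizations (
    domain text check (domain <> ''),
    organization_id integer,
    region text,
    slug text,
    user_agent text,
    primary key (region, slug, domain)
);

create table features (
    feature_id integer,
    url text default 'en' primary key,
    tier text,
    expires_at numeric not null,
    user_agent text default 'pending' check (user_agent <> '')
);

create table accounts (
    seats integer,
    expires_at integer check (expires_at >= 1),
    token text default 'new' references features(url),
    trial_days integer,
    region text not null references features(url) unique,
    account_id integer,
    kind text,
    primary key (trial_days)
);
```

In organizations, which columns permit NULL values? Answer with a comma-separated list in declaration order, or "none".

organization_id, user_agent

- domain: part of the PRIMARY KEY, which implies NOT NULL → not nullable.
- organization_id: no NOT NULL constraint applies → nullable.
- region: part of the PRIMARY KEY, which implies NOT NULL → not nullable.
- slug: part of the PRIMARY KEY, which implies NOT NULL → not nullable.
- user_agent: no NOT NULL constraint applies → nullable.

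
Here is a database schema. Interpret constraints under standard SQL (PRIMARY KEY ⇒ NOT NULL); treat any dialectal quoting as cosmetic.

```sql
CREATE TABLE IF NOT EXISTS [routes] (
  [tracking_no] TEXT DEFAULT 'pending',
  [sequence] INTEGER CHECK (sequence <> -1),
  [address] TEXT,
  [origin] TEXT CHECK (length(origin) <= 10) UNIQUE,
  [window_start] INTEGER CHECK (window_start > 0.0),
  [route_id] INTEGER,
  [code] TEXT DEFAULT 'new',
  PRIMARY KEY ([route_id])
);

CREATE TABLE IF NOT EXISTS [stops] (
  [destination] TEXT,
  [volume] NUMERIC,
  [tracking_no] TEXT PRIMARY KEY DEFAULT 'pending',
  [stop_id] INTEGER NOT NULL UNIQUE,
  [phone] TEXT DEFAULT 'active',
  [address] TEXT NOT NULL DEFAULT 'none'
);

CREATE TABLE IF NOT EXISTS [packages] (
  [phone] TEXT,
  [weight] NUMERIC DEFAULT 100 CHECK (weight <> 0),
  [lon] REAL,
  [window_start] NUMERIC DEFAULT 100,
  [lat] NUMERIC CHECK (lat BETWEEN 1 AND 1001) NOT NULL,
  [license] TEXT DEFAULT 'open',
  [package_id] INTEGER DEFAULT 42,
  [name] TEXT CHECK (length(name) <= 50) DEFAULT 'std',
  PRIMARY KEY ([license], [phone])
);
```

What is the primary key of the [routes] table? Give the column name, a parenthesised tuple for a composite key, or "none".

route_id

route_id is declared PRIMARY KEY as a table-level PRIMARY KEY clause.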